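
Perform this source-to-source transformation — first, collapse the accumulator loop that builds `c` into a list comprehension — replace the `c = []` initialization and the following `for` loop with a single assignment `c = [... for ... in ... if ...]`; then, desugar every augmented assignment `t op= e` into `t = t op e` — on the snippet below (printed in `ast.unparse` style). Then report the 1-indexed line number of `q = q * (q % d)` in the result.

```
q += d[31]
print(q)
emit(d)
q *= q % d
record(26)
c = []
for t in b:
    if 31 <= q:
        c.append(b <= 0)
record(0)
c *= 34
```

Transformed code:
q = q + d[31]
print(q)
emit(d)
q = q * (q % d)
record(26)
c = [b <= 0 for t in b if 31 <= q]
record(0)
c = c * 34

4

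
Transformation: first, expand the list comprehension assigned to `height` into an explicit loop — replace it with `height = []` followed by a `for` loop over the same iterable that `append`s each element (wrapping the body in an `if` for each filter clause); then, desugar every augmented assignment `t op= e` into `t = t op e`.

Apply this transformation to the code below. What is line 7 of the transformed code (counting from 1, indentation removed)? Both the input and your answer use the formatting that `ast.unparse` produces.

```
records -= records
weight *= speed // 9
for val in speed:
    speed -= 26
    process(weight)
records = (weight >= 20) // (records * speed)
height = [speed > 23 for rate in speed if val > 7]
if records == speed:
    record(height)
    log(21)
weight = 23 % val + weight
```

Transformed code:
records = records - records
weight = weight * (speed // 9)
for val in speed:
    speed = speed - 26
    process(weight)
records = (weight >= 20) // (records * speed)
height = []
for rate in speed:
    if val > 7:
        height.append(speed > 23)
if records == speed:
    record(height)
    log(21)
weight = 23 % val + weight

height = []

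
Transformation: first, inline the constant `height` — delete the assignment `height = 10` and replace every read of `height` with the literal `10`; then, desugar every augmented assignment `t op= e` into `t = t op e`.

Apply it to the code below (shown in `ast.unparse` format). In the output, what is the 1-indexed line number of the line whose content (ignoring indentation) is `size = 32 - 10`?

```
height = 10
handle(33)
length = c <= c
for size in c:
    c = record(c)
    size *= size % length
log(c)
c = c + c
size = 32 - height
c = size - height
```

Transformed code:
handle(33)
length = c <= c
for size in c:
    c = record(c)
    size = size * (size % length)
log(c)
c = c + c
size = 32 - 10
c = size - 10

8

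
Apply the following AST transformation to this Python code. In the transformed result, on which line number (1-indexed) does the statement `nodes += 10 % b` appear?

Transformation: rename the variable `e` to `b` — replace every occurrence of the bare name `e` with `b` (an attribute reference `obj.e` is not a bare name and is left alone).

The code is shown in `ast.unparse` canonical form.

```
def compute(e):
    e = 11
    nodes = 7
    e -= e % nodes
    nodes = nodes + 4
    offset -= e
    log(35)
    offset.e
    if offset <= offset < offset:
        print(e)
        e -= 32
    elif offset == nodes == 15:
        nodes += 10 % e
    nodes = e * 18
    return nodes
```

Transformed code:
def compute(b):
    b = 11
    nodes = 7
    b -= b % nodes
    nodes = nodes + 4
    offset -= b
    log(35)
    offset.e
    if offset <= offset < offset:
        print(b)
        b -= 32
    elif offset == nodes == 15:
        nodes += 10 % b
    nodes = b * 18
    return nodes

13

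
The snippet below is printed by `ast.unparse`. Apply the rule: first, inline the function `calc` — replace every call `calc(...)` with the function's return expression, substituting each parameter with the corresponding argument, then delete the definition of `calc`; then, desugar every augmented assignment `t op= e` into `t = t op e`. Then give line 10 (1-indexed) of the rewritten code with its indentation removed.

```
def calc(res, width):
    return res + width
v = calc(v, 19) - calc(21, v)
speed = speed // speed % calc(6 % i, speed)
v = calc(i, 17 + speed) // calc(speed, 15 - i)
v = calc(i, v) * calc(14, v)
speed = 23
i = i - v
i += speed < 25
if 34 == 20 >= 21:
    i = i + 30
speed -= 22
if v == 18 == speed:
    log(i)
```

Transformed code:
v = v + 19 - (21 + v)
speed = speed // speed % (6 % i + speed)
v = (i + (17 + speed)) // (speed + (15 - i))
v = (i + v) * (14 + v)
speed = 23
i = i - v
i = i + (speed < 25)
if 34 == 20 >= 21:
    i = i + 30
speed = speed - 22
if v == 18 == speed:
    log(i)

speed = speed - 22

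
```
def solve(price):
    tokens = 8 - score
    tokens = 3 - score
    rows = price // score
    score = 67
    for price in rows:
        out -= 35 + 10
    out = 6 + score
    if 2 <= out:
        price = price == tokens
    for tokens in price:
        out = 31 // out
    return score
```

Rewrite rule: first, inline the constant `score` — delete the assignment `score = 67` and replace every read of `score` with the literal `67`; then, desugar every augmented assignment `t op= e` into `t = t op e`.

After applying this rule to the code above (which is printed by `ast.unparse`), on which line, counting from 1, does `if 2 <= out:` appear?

8

Transformed code:
def solve(price):
    tokens = 8 - 67
    tokens = 3 - 67
    rows = price // 67
    for price in rows:
        out = out - (35 + 10)
    out = 6 + 67
    if 2 <= out:
        price = price == tokens
    for tokens in price:
        out = 31 // out
    return 67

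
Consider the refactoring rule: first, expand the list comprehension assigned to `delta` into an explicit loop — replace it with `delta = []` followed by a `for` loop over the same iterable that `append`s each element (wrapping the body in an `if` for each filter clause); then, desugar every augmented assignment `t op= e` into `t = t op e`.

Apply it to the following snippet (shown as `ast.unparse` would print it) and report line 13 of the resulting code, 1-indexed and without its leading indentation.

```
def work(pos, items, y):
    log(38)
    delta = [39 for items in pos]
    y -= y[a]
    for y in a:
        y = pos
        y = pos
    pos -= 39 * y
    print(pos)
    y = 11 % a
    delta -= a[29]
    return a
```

Transformed code:
def work(pos, items, y):
    log(38)
    delta = []
    for items in pos:
        delta.append(39)
    y = y - y[a]
    for y in a:
        y = pos
        y = pos
    pos = pos - 39 * y
    print(pos)
    y = 11 % a
    delta = delta - a[29]
    return a

delta = delta - a[29]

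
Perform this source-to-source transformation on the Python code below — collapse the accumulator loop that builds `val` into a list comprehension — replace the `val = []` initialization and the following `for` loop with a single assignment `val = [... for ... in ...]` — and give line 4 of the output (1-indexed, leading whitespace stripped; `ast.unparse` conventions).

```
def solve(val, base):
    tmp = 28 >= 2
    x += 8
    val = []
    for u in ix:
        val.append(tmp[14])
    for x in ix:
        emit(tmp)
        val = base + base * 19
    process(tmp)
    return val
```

val = [tmp[14] for u in ix]

Transformed code:
def solve(val, base):
    tmp = 28 >= 2
    x += 8
    val = [tmp[14] for u in ix]
    for x in ix:
        emit(tmp)
        val = base + base * 19
    process(tmp)
    return val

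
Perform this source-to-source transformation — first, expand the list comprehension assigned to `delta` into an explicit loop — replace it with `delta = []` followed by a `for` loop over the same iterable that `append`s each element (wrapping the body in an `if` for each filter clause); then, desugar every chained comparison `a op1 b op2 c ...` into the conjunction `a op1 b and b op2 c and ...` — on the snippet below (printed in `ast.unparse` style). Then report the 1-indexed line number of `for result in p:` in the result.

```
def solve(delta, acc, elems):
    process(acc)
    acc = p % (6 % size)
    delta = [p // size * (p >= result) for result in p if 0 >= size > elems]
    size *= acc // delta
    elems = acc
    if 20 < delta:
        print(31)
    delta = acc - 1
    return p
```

Transformed code:
def solve(delta, acc, elems):
    process(acc)
    acc = p % (6 % size)
    delta = []
    for result in p:
        if 0 >= size and size > elems:
            delta.append(p // size * (p >= result))
    size *= acc // delta
    elems = acc
    if 20 < delta:
        print(31)
    delta = acc - 1
    return p

5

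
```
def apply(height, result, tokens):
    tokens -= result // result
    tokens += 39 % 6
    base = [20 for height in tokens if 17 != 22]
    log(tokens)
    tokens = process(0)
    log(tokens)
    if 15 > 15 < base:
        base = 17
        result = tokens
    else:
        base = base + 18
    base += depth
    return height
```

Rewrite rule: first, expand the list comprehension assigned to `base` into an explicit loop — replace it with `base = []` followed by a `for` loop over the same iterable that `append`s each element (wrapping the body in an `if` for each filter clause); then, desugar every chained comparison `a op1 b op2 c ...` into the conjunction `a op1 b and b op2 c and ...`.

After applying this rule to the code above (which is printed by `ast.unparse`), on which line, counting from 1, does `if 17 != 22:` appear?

6

Transformed code:
def apply(height, result, tokens):
    tokens -= result // result
    tokens += 39 % 6
    base = []
    for height in tokens:
        if 17 != 22:
            base.append(20)
    log(tokens)
    tokens = process(0)
    log(tokens)
    if 15 > 15 and 15 < base:
        base = 17
        result = tokens
    else:
        base = base + 18
    base += depth
    return height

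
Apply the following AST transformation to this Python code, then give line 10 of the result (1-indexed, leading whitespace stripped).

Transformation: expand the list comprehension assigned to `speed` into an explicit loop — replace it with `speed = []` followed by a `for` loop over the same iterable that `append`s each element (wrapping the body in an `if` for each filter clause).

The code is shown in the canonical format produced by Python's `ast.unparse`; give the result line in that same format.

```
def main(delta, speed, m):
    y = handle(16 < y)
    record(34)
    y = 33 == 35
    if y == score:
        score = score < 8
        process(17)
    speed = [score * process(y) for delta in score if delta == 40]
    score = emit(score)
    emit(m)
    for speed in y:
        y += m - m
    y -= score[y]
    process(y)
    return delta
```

Transformed code:
def main(delta, speed, m):
    y = handle(16 < y)
    record(34)
    y = 33 == 35
    if y == score:
        score = score < 8
        process(17)
    speed = []
    for delta in score:
        if delta == 40:
            speed.append(score * process(y))
    score = emit(score)
    emit(m)
    for speed in y:
        y += m - m
    y -= score[y]
    process(y)
    return delta

if delta == 40:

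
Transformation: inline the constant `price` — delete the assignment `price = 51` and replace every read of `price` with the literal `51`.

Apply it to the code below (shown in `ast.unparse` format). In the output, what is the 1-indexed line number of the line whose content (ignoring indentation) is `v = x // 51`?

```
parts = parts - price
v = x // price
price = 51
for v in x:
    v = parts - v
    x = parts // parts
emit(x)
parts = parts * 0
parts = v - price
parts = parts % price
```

2

Transformed code:
parts = parts - 51
v = x // 51
for v in x:
    v = parts - v
    x = parts // parts
emit(x)
parts = parts * 0
parts = v - 51
parts = parts % 51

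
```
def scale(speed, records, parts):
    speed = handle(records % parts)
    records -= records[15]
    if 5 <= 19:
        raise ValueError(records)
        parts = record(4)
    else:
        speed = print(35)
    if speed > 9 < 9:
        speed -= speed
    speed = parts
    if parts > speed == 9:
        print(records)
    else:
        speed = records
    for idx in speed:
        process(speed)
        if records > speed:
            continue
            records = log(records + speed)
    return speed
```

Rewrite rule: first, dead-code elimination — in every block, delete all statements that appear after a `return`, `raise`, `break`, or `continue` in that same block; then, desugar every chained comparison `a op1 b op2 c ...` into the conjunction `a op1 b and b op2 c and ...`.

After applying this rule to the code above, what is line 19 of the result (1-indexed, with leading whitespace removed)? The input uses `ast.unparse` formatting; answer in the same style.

return speed

Transformed code:
def scale(speed, records, parts):
    speed = handle(records % parts)
    records -= records[15]
    if 5 <= 19:
        raise ValueError(records)
    else:
        speed = print(35)
    if speed > 9 and 9 < 9:
        speed -= speed
    speed = parts
    if parts > speed and speed == 9:
        print(records)
    else:
        speed = records
    for idx in speed:
        process(speed)
        if records > speed:
            continue
    return speed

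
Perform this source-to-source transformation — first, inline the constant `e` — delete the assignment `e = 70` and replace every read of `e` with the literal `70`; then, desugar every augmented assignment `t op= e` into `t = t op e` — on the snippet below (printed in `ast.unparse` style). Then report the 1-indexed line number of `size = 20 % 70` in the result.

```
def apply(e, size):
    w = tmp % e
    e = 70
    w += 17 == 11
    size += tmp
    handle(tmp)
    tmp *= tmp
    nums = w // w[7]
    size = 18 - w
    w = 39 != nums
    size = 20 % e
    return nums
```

Transformed code:
def apply(e, size):
    w = tmp % 70
    w = w + (17 == 11)
    size = size + tmp
    handle(tmp)
    tmp = tmp * tmp
    nums = w // w[7]
    size = 18 - w
    w = 39 != nums
    size = 20 % 70
    return nums

10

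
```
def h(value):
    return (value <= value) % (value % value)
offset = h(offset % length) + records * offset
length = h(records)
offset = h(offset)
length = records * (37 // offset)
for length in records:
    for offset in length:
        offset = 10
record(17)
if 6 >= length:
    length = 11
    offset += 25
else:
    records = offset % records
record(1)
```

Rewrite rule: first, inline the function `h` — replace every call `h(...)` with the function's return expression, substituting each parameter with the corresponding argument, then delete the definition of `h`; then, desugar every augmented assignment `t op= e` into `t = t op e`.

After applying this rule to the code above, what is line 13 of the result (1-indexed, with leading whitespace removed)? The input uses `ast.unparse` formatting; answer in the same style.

records = offset % records

Transformed code:
offset = (offset % length <= offset % length) % (offset % length % (offset % length)) + records * offset
length = (records <= records) % (records % records)
offset = (offset <= offset) % (offset % offset)
length = records * (37 // offset)
for length in records:
    for offset in length:
        offset = 10
record(17)
if 6 >= length:
    length = 11
    offset = offset + 25
else:
    records = offset % records
record(1)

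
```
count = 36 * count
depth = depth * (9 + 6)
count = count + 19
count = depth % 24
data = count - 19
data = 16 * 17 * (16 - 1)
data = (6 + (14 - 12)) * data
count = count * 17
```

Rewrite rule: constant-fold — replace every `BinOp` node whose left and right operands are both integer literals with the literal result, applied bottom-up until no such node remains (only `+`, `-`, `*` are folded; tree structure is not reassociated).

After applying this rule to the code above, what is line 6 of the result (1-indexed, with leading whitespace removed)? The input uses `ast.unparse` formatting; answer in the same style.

data = 4080

Transformed code:
count = 36 * count
depth = depth * 15
count = count + 19
count = depth % 24
data = count - 19
data = 4080
data = 8 * data
count = count * 17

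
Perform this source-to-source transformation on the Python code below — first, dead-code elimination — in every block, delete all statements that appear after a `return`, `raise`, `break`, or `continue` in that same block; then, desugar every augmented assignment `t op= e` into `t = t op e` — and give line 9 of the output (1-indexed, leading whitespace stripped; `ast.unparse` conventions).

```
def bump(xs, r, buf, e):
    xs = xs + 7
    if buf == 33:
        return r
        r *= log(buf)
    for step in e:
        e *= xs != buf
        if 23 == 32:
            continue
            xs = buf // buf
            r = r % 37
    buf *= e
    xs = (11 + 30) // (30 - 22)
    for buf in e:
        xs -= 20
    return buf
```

Transformed code:
def bump(xs, r, buf, e):
    xs = xs + 7
    if buf == 33:
        return r
    for step in e:
        e = e * (xs != buf)
        if 23 == 32:
            continue
    buf = buf * e
    xs = (11 + 30) // (30 - 22)
    for buf in e:
        xs = xs - 20
    return buf

buf = buf * e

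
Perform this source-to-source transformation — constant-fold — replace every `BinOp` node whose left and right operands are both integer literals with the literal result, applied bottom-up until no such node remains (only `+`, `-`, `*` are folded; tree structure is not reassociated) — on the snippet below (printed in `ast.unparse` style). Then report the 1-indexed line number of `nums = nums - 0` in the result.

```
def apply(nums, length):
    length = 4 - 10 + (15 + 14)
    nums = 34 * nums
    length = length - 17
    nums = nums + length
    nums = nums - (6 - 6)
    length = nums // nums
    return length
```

6

Transformed code:
def apply(nums, length):
    length = 23
    nums = 34 * nums
    length = length - 17
    nums = nums + length
    nums = nums - 0
    length = nums // nums
    return length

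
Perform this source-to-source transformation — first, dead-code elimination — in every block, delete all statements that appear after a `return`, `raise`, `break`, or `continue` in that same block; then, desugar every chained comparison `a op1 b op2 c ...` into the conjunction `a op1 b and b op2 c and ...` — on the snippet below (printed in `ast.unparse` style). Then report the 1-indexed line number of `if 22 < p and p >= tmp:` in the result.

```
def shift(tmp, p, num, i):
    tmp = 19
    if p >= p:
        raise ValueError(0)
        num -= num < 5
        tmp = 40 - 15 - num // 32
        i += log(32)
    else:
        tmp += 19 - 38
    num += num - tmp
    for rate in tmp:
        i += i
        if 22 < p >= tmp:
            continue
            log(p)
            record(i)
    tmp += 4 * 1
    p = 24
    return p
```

Transformed code:
def shift(tmp, p, num, i):
    tmp = 19
    if p >= p:
        raise ValueError(0)
    else:
        tmp += 19 - 38
    num += num - tmp
    for rate in tmp:
        i += i
        if 22 < p and p >= tmp:
            continue
    tmp += 4 * 1
    p = 24
    return p

10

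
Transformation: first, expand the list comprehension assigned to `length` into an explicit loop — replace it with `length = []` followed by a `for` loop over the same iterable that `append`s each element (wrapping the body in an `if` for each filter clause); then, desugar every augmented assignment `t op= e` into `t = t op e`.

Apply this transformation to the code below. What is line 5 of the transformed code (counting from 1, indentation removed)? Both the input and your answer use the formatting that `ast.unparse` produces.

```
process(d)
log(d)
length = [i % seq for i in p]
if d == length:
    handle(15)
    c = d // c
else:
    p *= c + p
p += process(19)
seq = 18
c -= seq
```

length.append(i % seq)

Transformed code:
process(d)
log(d)
length = []
for i in p:
    length.append(i % seq)
if d == length:
    handle(15)
    c = d // c
else:
    p = p * (c + p)
p = p + process(19)
seq = 18
c = c - seq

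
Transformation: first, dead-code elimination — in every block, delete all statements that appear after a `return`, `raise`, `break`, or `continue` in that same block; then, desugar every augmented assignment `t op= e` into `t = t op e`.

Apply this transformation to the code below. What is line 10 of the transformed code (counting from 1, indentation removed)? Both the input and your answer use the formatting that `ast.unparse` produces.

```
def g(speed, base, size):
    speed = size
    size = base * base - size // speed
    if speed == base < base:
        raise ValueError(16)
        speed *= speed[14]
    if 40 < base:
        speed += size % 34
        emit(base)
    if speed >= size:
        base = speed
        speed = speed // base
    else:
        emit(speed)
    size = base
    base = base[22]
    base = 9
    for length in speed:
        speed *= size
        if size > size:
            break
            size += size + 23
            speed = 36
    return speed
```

Transformed code:
def g(speed, base, size):
    speed = size
    size = base * base - size // speed
    if speed == base < base:
        raise ValueError(16)
    if 40 < base:
        speed = speed + size % 34
        emit(base)
    if speed >= size:
        base = speed
        speed = speed // base
    else:
        emit(speed)
    size = base
    base = base[22]
    base = 9
    for length in speed:
        speed = speed * size
        if size > size:
            break
    return speed

base = speed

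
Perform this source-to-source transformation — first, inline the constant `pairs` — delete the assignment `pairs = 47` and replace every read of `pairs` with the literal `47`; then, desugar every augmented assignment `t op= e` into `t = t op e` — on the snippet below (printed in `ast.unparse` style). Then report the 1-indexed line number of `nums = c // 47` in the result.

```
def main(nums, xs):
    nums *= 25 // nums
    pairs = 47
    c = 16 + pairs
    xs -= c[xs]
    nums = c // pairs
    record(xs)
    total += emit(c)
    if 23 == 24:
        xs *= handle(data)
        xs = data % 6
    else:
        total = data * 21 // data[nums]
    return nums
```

Transformed code:
def main(nums, xs):
    nums = nums * (25 // nums)
    c = 16 + 47
    xs = xs - c[xs]
    nums = c // 47
    record(xs)
    total = total + emit(c)
    if 23 == 24:
        xs = xs * handle(data)
        xs = data % 6
    else:
        total = data * 21 // data[nums]
    return nums

5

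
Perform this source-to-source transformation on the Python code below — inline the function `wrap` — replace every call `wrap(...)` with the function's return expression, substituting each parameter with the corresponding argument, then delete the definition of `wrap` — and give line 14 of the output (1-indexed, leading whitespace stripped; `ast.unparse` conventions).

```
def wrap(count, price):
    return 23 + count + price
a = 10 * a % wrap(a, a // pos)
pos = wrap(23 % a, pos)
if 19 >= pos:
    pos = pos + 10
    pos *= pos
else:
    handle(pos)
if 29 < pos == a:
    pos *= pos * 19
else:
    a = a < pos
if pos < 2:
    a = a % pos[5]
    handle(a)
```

Transformed code:
a = 10 * a % (23 + a + a // pos)
pos = 23 + 23 % a + pos
if 19 >= pos:
    pos = pos + 10
    pos *= pos
else:
    handle(pos)
if 29 < pos == a:
    pos *= pos * 19
else:
    a = a < pos
if pos < 2:
    a = a % pos[5]
    handle(a)

handle(a)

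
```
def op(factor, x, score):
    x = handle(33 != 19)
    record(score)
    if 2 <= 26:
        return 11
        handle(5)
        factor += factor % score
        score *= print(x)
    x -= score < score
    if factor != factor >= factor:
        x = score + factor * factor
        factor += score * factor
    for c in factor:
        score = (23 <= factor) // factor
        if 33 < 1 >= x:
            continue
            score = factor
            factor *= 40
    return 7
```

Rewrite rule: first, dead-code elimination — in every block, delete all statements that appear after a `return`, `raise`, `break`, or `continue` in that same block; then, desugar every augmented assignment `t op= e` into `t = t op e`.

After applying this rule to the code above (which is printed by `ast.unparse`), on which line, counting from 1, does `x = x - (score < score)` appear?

Transformed code:
def op(factor, x, score):
    x = handle(33 != 19)
    record(score)
    if 2 <= 26:
        return 11
    x = x - (score < score)
    if factor != factor >= factor:
        x = score + factor * factor
        factor = factor + score * factor
    for c in factor:
        score = (23 <= factor) // factor
        if 33 < 1 >= x:
            continue
    return 7

6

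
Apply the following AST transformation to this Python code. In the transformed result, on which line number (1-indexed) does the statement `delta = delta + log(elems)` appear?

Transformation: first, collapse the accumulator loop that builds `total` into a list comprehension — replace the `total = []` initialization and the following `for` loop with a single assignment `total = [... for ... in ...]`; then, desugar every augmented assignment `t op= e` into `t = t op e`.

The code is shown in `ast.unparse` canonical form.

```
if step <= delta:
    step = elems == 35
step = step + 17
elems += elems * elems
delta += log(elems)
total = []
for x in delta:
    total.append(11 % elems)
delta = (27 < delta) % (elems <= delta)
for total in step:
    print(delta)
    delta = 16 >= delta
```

Transformed code:
if step <= delta:
    step = elems == 35
step = step + 17
elems = elems + elems * elems
delta = delta + log(elems)
total = [11 % elems for x in delta]
delta = (27 < delta) % (elems <= delta)
for total in step:
    print(delta)
    delta = 16 >= delta

5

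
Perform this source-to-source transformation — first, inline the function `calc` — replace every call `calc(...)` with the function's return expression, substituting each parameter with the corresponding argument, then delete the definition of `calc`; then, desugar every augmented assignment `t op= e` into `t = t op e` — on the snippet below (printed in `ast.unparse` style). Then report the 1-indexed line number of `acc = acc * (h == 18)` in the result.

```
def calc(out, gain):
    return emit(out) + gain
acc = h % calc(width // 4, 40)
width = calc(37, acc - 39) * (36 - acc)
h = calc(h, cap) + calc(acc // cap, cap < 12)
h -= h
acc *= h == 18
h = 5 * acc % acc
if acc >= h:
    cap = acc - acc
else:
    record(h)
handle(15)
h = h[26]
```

5

Transformed code:
acc = h % (emit(width // 4) + 40)
width = (emit(37) + (acc - 39)) * (36 - acc)
h = emit(h) + cap + (emit(acc // cap) + (cap < 12))
h = h - h
acc = acc * (h == 18)
h = 5 * acc % acc
if acc >= h:
    cap = acc - acc
else:
    record(h)
handle(15)
h = h[26]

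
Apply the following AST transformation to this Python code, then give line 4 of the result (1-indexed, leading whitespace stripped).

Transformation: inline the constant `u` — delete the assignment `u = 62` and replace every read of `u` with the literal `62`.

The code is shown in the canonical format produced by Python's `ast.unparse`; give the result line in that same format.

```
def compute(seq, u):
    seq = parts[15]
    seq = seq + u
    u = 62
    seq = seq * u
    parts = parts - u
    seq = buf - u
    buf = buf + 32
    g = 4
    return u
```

seq = seq * 62

Transformed code:
def compute(seq, u):
    seq = parts[15]
    seq = seq + 62
    seq = seq * 62
    parts = parts - 62
    seq = buf - 62
    buf = buf + 32
    g = 4
    return 62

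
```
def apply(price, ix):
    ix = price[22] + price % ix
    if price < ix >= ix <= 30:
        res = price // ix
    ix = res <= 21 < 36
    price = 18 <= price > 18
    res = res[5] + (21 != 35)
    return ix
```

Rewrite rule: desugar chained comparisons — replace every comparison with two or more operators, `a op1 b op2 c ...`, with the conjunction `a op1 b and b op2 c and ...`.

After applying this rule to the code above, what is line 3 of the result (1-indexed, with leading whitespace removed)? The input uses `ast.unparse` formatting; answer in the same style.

Transformed code:
def apply(price, ix):
    ix = price[22] + price % ix
    if price < ix and ix >= ix and (ix <= 30):
        res = price // ix
    ix = res <= 21 and 21 < 36
    price = 18 <= price and price > 18
    res = res[5] + (21 != 35)
    return ix

if price < ix and ix >= ix and (ix <= 30):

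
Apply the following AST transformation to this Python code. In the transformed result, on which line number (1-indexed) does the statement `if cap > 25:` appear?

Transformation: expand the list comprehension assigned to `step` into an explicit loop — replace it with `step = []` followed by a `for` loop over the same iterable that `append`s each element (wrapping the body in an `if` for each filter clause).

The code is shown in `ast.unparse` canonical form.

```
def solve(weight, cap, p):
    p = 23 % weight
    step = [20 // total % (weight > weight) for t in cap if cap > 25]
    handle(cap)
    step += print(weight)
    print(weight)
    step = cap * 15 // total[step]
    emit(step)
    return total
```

Transformed code:
def solve(weight, cap, p):
    p = 23 % weight
    step = []
    for t in cap:
        if cap > 25:
            step.append(20 // total % (weight > weight))
    handle(cap)
    step += print(weight)
    print(weight)
    step = cap * 15 // total[step]
    emit(step)
    return total

5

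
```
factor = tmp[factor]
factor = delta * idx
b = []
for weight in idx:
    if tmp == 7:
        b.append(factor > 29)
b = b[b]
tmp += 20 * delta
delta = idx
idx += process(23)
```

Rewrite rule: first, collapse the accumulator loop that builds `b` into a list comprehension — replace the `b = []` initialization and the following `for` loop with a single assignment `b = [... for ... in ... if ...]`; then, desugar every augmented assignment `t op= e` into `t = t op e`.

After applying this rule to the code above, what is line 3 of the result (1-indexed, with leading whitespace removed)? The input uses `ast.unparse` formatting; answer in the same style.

b = [factor > 29 for weight in idx if tmp == 7]

Transformed code:
factor = tmp[factor]
factor = delta * idx
b = [factor > 29 for weight in idx if tmp == 7]
b = b[b]
tmp = tmp + 20 * delta
delta = idx
idx = idx + process(23)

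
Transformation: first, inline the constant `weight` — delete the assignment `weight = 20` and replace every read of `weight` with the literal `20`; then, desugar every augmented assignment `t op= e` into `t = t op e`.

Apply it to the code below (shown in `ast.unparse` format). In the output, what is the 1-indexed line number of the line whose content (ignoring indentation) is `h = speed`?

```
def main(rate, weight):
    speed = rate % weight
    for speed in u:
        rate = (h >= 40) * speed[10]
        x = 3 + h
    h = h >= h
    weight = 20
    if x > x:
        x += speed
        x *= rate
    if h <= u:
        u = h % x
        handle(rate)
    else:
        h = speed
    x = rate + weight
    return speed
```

14

Transformed code:
def main(rate, weight):
    speed = rate % 20
    for speed in u:
        rate = (h >= 40) * speed[10]
        x = 3 + h
    h = h >= h
    if x > x:
        x = x + speed
        x = x * rate
    if h <= u:
        u = h % x
        handle(rate)
    else:
        h = speed
    x = rate + 20
    return speed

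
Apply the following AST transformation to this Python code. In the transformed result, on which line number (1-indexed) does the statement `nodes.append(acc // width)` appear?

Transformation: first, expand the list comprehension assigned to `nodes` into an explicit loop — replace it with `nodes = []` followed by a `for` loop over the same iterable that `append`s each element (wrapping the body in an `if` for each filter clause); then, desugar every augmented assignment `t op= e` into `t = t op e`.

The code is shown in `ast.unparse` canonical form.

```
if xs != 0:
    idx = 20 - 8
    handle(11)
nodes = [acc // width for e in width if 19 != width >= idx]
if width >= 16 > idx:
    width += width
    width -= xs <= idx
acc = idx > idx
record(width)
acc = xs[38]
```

7

Transformed code:
if xs != 0:
    idx = 20 - 8
    handle(11)
nodes = []
for e in width:
    if 19 != width >= idx:
        nodes.append(acc // width)
if width >= 16 > idx:
    width = width + width
    width = width - (xs <= idx)
acc = idx > idx
record(width)
acc = xs[38]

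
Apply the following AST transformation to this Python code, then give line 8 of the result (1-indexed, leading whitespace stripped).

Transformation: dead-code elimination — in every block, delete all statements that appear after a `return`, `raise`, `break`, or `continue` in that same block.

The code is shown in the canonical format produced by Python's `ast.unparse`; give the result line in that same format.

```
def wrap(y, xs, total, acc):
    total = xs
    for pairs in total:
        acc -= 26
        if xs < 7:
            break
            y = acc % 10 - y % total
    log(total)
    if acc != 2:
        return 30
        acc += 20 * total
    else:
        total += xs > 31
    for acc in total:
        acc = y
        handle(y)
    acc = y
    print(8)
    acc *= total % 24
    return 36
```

Transformed code:
def wrap(y, xs, total, acc):
    total = xs
    for pairs in total:
        acc -= 26
        if xs < 7:
            break
    log(total)
    if acc != 2:
        return 30
    else:
        total += xs > 31
    for acc in total:
        acc = y
        handle(y)
    acc = y
    print(8)
    acc *= total % 24
    return 36

if acc != 2:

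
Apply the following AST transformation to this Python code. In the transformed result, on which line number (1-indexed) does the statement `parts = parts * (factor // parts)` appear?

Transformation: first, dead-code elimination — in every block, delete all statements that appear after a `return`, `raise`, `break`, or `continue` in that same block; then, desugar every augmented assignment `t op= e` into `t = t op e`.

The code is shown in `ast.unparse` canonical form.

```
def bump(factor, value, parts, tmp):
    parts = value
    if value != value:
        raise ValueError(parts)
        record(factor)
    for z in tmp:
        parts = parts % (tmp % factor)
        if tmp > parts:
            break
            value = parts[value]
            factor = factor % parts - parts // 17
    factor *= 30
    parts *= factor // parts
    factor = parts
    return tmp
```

Transformed code:
def bump(factor, value, parts, tmp):
    parts = value
    if value != value:
        raise ValueError(parts)
    for z in tmp:
        parts = parts % (tmp % factor)
        if tmp > parts:
            break
    factor = factor * 30
    parts = parts * (factor // parts)
    factor = parts
    return tmp

10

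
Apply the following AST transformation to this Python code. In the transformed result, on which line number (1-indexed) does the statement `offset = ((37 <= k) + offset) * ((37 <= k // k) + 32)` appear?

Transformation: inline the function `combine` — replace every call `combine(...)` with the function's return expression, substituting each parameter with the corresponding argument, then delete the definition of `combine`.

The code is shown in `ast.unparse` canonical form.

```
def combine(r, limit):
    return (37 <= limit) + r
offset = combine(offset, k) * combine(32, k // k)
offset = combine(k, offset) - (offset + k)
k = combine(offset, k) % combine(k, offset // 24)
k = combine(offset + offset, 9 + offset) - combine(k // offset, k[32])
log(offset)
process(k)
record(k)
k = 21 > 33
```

1

Transformed code:
offset = ((37 <= k) + offset) * ((37 <= k // k) + 32)
offset = (37 <= offset) + k - (offset + k)
k = ((37 <= k) + offset) % ((37 <= offset // 24) + k)
k = (37 <= 9 + offset) + (offset + offset) - ((37 <= k[32]) + k // offset)
log(offset)
process(k)
record(k)
k = 21 > 33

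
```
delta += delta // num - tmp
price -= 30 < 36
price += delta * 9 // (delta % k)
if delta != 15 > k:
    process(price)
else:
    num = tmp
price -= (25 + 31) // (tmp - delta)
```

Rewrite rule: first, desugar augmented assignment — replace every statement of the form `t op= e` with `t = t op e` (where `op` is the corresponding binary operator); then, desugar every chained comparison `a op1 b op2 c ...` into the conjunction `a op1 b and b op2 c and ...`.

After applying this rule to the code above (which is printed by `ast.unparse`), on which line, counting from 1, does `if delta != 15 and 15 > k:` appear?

4

Transformed code:
delta = delta + (delta // num - tmp)
price = price - (30 < 36)
price = price + delta * 9 // (delta % k)
if delta != 15 and 15 > k:
    process(price)
else:
    num = tmp
price = price - (25 + 31) // (tmp - delta)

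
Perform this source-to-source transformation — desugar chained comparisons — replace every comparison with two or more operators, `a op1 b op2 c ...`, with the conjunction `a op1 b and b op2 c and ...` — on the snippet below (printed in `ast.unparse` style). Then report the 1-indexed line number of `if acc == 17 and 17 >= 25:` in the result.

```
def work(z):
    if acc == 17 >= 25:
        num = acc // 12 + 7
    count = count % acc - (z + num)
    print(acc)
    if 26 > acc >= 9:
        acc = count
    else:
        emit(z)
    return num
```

2

Transformed code:
def work(z):
    if acc == 17 and 17 >= 25:
        num = acc // 12 + 7
    count = count % acc - (z + num)
    print(acc)
    if 26 > acc and acc >= 9:
        acc = count
    else:
        emit(z)
    return num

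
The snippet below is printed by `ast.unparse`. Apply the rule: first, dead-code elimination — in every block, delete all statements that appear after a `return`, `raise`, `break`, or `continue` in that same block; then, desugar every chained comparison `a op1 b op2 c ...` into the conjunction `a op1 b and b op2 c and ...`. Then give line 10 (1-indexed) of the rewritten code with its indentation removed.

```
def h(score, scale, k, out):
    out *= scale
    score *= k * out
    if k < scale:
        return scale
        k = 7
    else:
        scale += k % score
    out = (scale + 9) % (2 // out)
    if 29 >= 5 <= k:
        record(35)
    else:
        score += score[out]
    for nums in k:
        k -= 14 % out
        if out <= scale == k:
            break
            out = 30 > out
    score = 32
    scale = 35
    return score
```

record(35)

Transformed code:
def h(score, scale, k, out):
    out *= scale
    score *= k * out
    if k < scale:
        return scale
    else:
        scale += k % score
    out = (scale + 9) % (2 // out)
    if 29 >= 5 and 5 <= k:
        record(35)
    else:
        score += score[out]
    for nums in k:
        k -= 14 % out
        if out <= scale and scale == k:
            break
    score = 32
    scale = 35
    return score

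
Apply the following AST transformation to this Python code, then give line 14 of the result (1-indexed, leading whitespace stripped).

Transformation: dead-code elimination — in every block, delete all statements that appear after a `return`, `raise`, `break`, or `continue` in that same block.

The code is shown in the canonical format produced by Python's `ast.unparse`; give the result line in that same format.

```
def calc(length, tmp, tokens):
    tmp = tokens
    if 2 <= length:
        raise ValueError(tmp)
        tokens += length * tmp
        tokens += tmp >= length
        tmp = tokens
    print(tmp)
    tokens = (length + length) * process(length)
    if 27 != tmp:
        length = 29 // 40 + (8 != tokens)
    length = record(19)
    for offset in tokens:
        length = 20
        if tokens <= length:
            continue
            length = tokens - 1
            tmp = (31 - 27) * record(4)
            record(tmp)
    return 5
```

return 5

Transformed code:
def calc(length, tmp, tokens):
    tmp = tokens
    if 2 <= length:
        raise ValueError(tmp)
    print(tmp)
    tokens = (length + length) * process(length)
    if 27 != tmp:
        length = 29 // 40 + (8 != tokens)
    length = record(19)
    for offset in tokens:
        length = 20
        if tokens <= length:
            continue
    return 5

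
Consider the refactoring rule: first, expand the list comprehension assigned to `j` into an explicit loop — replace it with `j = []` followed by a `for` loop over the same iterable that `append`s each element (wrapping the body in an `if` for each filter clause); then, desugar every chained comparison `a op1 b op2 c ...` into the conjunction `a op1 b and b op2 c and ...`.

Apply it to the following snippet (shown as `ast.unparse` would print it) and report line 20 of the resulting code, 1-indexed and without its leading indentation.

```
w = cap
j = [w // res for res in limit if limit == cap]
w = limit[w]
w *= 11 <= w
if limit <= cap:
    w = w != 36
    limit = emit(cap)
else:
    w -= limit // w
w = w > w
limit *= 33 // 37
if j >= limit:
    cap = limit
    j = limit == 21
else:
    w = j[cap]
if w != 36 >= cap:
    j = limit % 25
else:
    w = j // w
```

Transformed code:
w = cap
j = []
for res in limit:
    if limit == cap:
        j.append(w // res)
w = limit[w]
w *= 11 <= w
if limit <= cap:
    w = w != 36
    limit = emit(cap)
else:
    w -= limit // w
w = w > w
limit *= 33 // 37
if j >= limit:
    cap = limit
    j = limit == 21
else:
    w = j[cap]
if w != 36 and 36 >= cap:
    j = limit % 25
else:
    w = j // w

if w != 36 and 36 >= cap: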